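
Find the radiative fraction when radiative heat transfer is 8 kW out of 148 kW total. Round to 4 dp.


f_rad = Q_rad / Q_total
f_rad = 8 / 148 = 0.0541


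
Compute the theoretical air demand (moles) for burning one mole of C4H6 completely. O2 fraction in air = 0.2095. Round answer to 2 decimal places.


Balanced combustion: C4H6 + 5.5 O2 -> 4 CO2 + 3 H2O
O2 needed = C + H/4 = 4 + 6/4 = 5.50 moles
Air moles = O2 / 0.2095 = 5.50 / 0.2095 = 26.25 moles air


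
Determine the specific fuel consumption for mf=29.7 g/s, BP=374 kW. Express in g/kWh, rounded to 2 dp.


SFC = (mf / BP) * 3600
Rate = 29.7 / 374 = 0.079412 g/(s*kW)
SFC = 0.079412 * 3600 = 285.88 g/kWh


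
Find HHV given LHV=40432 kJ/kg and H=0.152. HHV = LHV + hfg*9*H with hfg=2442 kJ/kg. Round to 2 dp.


HHV = LHV + hfg * 9 * H
Water addition = 2442 * 9 * 0.152 = 3340.656 kJ/kg
HHV = 40432 + 3340.656 = 43772.66 kJ/kg


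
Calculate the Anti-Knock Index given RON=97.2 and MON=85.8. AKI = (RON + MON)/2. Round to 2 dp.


AKI = (RON + MON) / 2
AKI = (97.2 + 85.8) / 2
AKI = 183.0 / 2 = 91.50


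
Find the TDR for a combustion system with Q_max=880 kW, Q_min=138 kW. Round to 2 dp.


TDR = Q_max / Q_min
TDR = 880 / 138 = 6.38


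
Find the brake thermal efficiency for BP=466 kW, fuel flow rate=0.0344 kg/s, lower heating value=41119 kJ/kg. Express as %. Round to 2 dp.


eta_BTE = (BP / (mf * LHV)) * 100
Denominator = 0.0344 * 41119 = 1414.4936 kW
eta_BTE = (466 / 1414.4936) * 100 = 32.94%


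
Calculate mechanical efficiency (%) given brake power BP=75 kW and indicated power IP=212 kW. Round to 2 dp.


eta_mech = (BP / IP) * 100
Ratio = 75 / 212 = 0.3538
eta_mech = 0.3538 * 100 = 35.38%


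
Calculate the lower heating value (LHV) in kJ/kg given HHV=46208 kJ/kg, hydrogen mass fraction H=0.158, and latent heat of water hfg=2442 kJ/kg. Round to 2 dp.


LHV = HHV - hfg * 9 * H
Water correction = 2442 * 9 * 0.158 = 3472.524 kJ/kg
LHV = 46208 - 3472.524 = 42735.48 kJ/kg


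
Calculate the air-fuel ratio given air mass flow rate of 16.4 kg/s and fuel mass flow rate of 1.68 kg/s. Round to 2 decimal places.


AFR = m_air / m_fuel
AFR = 16.4 / 1.68 = 9.76


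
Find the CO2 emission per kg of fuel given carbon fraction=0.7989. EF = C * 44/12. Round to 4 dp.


EF = C_frac * (M_CO2 / M_C)
EF = 0.7989 * (44/12)
EF = 0.7989 * 3.666667 = 2.9293 kg_CO2/kg_fuel


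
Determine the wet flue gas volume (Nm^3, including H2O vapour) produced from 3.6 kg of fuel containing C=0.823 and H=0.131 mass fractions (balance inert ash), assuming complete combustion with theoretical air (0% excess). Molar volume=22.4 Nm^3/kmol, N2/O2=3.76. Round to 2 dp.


Per kg fuel: CO2 = (C/12 kmol)*22.4 = (0.823/12)*22.4 = 1.53627 Nm^3
Per kg fuel: H2O = (H/2 kmol)*22.4 = (0.131/2)*22.4 = 1.46720 Nm^3
O2 needed per kg fuel = C/12 + H/4 = 0.823/12 + 0.131/4 = 0.10133333 kmol
Per kg fuel: N2 = O2*3.76*22.4 = 0.10133333*3.76*22.4 = 8.53470 Nm^3
Total per kg = 1.53627 + 1.46720 + 8.53470 = 11.53817 Nm^3
Total = 11.53817 * 3.6 = 41.54 Nm^3


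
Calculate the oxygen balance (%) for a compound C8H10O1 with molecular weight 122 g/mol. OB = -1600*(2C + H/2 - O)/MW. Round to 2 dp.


OB = -1600 * (2C + H/2 - O) / MW
Inner = 2*8 + 10/2 - 1 = 20.00
OB = -1600 * 20.00 / 122 = -262.30%


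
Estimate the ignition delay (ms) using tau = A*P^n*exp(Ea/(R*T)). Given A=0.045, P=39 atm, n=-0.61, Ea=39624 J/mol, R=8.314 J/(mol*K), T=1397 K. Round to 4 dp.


tau = A * P^n * exp(Ea/(R*T))
P^n = 39^(-0.61) = 0.10701646
Ea/(R*T) = 39624/(8.314*1397) = 3.411551
exp(Ea/(R*T)) = 30.312227
tau = 0.045 * 0.10701646 * 30.312227 = 0.1460 ms


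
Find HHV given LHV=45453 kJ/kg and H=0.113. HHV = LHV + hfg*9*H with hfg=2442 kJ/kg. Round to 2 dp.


HHV = LHV + hfg * 9 * H
Water addition = 2442 * 9 * 0.113 = 2483.514 kJ/kg
HHV = 45453 + 2483.514 = 47936.51 kJ/kg


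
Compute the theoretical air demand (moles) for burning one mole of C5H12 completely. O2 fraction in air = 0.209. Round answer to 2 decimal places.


Balanced combustion: C5H12 + 8 O2 -> 5 CO2 + 6 H2O
O2 needed = C + H/4 = 5 + 12/4 = 8.00 moles
Air moles = O2 / 0.209 = 8.00 / 0.209 = 38.28 moles air


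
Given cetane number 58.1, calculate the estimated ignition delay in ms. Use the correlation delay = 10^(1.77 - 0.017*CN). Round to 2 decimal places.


delay = 10^(1.77 - 0.017*CN)
Exponent = 1.77 - 0.017*58.1 = 0.7823
delay = 10^0.7823 = 6.06 ms


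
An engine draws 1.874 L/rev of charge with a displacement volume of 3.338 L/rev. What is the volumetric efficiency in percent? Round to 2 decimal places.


eta_v = (V_actual / V_disp) * 100
Ratio = 1.874 / 3.338 = 0.5614
eta_v = 0.5614 * 100 = 56.14%


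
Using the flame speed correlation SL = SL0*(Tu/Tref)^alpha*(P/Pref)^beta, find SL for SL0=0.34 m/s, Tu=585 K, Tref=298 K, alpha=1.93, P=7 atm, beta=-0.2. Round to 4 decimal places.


SL = SL0 * (Tu/Tref)^alpha * (P/Pref)^beta
T ratio = 585/298 = 1.96308725
(T ratio)^alpha = 1.96308725^1.93 = 3.675982
(P/Pref)^beta = 7^(-0.2) = 0.677611
SL = 0.34 * 3.675982 * 0.677611 = 0.8469 m/s


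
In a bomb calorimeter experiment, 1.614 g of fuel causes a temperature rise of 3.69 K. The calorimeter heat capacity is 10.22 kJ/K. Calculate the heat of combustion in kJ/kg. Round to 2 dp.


Hc = C_cal * delta_T / m_fuel
Q_released = 10.22 * 3.69 = 37.7118 kJ
m_fuel = 1.614 g = 1.614/1000 kg = 0.001614 kg
Hc = 37.7118 / 0.001614 = 23365.43 kJ/kg


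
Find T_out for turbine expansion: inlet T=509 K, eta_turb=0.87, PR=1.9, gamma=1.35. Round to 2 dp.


T_out = T_in * (1 - eta * (1 - PR^(-(gamma-1)/gamma)))
Exponent = -(1.35-1)/1.35 = -0.25925926
PR^exp = 1.9^(-0.25925926) = 0.84670193
Factor = 1 - 0.87*(1 - 0.84670193) = 0.86663068
T_out = 509 * 0.86663068 = 441.12 K


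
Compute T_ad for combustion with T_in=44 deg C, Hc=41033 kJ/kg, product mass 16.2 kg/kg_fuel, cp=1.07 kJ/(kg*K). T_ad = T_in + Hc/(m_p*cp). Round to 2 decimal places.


T_ad = T_in + Hc / (m_p * cp)
Denominator = 16.2 * 1.07 = 17.3340
Temperature rise = 41033 / 17.3340 = 2367.20 K
T_ad = 44 + 2367.20 = 2411.20 deg C


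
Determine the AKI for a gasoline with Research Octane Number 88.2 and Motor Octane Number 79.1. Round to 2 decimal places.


AKI = (RON + MON) / 2
AKI = (88.2 + 79.1) / 2
AKI = 167.3 / 2 = 83.65


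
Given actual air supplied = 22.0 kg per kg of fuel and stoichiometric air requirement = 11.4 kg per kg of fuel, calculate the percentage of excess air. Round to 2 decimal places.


Excess air = actual - stoichiometric = 22.0 - 11.4 = 10.60 kg/kg fuel
Excess air % = (excess / stoich) * 100 = (10.60 / 11.4) * 100 = 92.98%


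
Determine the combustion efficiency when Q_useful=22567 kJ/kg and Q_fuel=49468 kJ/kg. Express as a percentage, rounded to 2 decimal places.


Efficiency = (Q_useful / Q_fuel) * 100
Efficiency = (22567 / 49468) * 100
Efficiency = 0.4562 * 100 = 45.62%


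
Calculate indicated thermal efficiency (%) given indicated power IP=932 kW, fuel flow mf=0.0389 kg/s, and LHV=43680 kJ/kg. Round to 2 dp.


eta_ith = (IP / (mf * LHV)) * 100
Denominator = 0.0389 * 43680 = 1699.1520 kW
eta_ith = (932 / 1699.1520) * 100 = 54.85%


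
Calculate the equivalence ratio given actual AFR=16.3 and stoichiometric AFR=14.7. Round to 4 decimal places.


phi = AFR_stoich / AFR_actual
phi = 14.7 / 16.3 = 0.9018


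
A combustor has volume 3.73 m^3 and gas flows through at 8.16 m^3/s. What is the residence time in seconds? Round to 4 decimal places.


tau = V / Q_flow
tau = 3.73 / 8.16 = 0.4571 s


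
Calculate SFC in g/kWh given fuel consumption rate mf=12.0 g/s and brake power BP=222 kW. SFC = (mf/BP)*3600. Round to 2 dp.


SFC = (mf / BP) * 3600
Rate = 12.0 / 222 = 0.054054 g/(s*kW)
SFC = 0.054054 * 3600 = 194.59 g/kWh


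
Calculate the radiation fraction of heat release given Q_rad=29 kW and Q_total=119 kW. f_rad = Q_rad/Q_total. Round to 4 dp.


f_rad = Q_rad / Q_total
f_rad = 29 / 119 = 0.2437


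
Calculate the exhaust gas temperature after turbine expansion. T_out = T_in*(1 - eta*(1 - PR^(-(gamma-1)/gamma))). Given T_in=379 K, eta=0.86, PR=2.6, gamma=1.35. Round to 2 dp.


T_out = T_in * (1 - eta * (1 - PR^(-(gamma-1)/gamma)))
Exponent = -(1.35-1)/1.35 = -0.25925926
PR^exp = 2.6^(-0.25925926) = 0.78057442
Factor = 1 - 0.86*(1 - 0.78057442) = 0.81129400
T_out = 379 * 0.81129400 = 307.48 K


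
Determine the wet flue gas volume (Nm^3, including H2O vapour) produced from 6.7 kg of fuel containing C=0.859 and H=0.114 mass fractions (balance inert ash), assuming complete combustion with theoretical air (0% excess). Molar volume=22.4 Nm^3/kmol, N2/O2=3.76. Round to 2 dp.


Per kg fuel: CO2 = (C/12 kmol)*22.4 = (0.859/12)*22.4 = 1.60347 Nm^3
Per kg fuel: H2O = (H/2 kmol)*22.4 = (0.114/2)*22.4 = 1.27680 Nm^3
O2 needed per kg fuel = C/12 + H/4 = 0.859/12 + 0.114/4 = 0.10008333 kmol
Per kg fuel: N2 = O2*3.76*22.4 = 0.10008333*3.76*22.4 = 8.42942 Nm^3
Total per kg = 1.60347 + 1.27680 + 8.42942 = 11.30969 Nm^3
Total = 11.30969 * 6.7 = 75.77 Nm^3


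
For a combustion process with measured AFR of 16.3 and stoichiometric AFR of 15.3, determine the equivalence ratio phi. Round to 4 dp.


phi = AFR_stoich / AFR_actual
phi = 15.3 / 16.3 = 0.9387


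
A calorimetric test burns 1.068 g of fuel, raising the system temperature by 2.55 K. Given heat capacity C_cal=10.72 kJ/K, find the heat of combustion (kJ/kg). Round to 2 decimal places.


Hc = C_cal * delta_T / m_fuel
Q_released = 10.72 * 2.55 = 27.3360 kJ
m_fuel = 1.068 g = 1.068/1000 kg = 0.001068 kg
Hc = 27.3360 / 0.001068 = 25595.51 kJ/kg


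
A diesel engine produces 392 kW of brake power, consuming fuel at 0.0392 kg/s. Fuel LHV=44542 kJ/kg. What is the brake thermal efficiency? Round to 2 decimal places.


eta_BTE = (BP / (mf * LHV)) * 100
Denominator = 0.0392 * 44542 = 1746.0464 kW
eta_BTE = (392 / 1746.0464) * 100 = 22.45%


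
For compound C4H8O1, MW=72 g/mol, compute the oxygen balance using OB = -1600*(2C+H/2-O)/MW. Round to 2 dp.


OB = -1600 * (2C + H/2 - O) / MW
Inner = 2*4 + 8/2 - 1 = 11.00
OB = -1600 * 11.00 / 72 = -244.44%


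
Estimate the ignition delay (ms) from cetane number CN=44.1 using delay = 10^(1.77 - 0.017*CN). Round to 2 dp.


delay = 10^(1.77 - 0.017*CN)
Exponent = 1.77 - 0.017*44.1 = 1.0203
delay = 10^1.0203 = 10.48 ms


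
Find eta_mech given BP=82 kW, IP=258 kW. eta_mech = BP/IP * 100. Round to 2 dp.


eta_mech = (BP / IP) * 100
Ratio = 82 / 258 = 0.3178
eta_mech = 0.3178 * 100 = 31.78%


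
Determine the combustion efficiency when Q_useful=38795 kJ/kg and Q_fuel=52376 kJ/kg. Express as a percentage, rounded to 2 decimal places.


Efficiency = (Q_useful / Q_fuel) * 100
Efficiency = (38795 / 52376) * 100
Efficiency = 0.7407 * 100 = 74.07%


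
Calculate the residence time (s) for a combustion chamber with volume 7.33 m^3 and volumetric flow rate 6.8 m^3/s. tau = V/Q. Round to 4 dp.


tau = V / Q_flow
tau = 7.33 / 6.8 = 1.0779 s


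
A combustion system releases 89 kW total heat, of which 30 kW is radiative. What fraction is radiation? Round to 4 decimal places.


f_rad = Q_rad / Q_total
f_rad = 30 / 89 = 0.3371


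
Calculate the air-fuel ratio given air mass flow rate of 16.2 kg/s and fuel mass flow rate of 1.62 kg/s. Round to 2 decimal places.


AFR = m_air / m_fuel
AFR = 16.2 / 1.62 = 10.00


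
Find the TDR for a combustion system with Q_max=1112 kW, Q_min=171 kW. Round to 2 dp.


TDR = Q_max / Q_min
TDR = 1112 / 171 = 6.50


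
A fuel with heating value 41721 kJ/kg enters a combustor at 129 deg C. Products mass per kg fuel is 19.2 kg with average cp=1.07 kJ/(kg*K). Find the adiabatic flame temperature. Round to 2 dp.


T_ad = T_in + Hc / (m_p * cp)
Denominator = 19.2 * 1.07 = 20.5440
Temperature rise = 41721 / 20.5440 = 2030.81 K
T_ad = 129 + 2030.81 = 2159.81 deg C


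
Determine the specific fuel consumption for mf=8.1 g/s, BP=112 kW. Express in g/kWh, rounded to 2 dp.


SFC = (mf / BP) * 3600
Rate = 8.1 / 112 = 0.072321 g/(s*kW)
SFC = 0.072321 * 3600 = 260.36 g/kWh


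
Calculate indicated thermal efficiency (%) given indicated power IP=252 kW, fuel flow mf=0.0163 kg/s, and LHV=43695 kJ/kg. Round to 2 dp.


eta_ith = (IP / (mf * LHV)) * 100
Denominator = 0.0163 * 43695 = 712.2285 kW
eta_ith = (252 / 712.2285) * 100 = 35.38%


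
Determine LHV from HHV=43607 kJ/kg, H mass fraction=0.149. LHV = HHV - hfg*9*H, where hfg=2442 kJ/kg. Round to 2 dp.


LHV = HHV - hfg * 9 * H
Water correction = 2442 * 9 * 0.149 = 3274.722 kJ/kg
LHV = 43607 - 3274.722 = 40332.28 kJ/kg


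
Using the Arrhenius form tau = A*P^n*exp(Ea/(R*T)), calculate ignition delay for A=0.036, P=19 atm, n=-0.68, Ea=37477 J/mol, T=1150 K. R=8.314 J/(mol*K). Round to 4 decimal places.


tau = A * P^n * exp(Ea/(R*T))
P^n = 19^(-0.68) = 0.13503537
Ea/(R*T) = 37477/(8.314*1150) = 3.919737
exp(Ea/(R*T)) = 50.387205
tau = 0.036 * 0.13503537 * 50.387205 = 0.2449 ms


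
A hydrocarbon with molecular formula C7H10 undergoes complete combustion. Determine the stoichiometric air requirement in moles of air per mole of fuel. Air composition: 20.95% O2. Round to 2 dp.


Balanced combustion: C7H10 + 9.5 O2 -> 7 CO2 + 5 H2O
O2 needed = C + H/4 = 7 + 10/4 = 9.50 moles
Air moles = O2 / 0.2095 = 9.50 / 0.2095 = 45.35 moles air


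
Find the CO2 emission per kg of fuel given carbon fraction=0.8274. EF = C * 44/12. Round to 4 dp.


EF = C_frac * (M_CO2 / M_C)
EF = 0.8274 * (44/12)
EF = 0.8274 * 3.666667 = 3.0338 kg_CO2/kg_fuel


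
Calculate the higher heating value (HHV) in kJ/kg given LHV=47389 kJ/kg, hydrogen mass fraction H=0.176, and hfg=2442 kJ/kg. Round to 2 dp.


HHV = LHV + hfg * 9 * H
Water addition = 2442 * 9 * 0.176 = 3868.128 kJ/kg
HHV = 47389 + 3868.128 = 51257.13 kJ/kg


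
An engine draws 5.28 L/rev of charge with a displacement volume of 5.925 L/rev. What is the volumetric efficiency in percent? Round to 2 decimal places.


eta_v = (V_actual / V_disp) * 100
Ratio = 5.28 / 5.925 = 0.8911
eta_v = 0.8911 * 100 = 89.11%


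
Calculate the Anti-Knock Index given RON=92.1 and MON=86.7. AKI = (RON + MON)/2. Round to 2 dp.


AKI = (RON + MON) / 2
AKI = (92.1 + 86.7) / 2
AKI = 178.8 / 2 = 89.40


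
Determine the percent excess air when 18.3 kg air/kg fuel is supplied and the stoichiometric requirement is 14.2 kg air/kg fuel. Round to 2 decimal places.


Excess air = actual - stoichiometric = 18.3 - 14.2 = 4.10 kg/kg fuel
Excess air % = (excess / stoich) * 100 = (4.10 / 14.2) * 100 = 28.87%


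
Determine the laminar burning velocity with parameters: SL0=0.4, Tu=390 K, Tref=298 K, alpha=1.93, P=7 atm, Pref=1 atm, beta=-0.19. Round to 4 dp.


SL = SL0 * (Tu/Tref)^alpha * (P/Pref)^beta
T ratio = 390/298 = 1.30872483
(T ratio)^alpha = 1.30872483^1.93 = 1.680805
(P/Pref)^beta = 7^(-0.19) = 0.690926
SL = 0.4 * 1.680805 * 0.690926 = 0.4645 m/s


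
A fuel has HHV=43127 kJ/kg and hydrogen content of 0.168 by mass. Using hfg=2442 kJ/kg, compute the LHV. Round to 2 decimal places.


LHV = HHV - hfg * 9 * H
Water correction = 2442 * 9 * 0.168 = 3692.304 kJ/kg
LHV = 43127 - 3692.304 = 39434.70 kJ/kg


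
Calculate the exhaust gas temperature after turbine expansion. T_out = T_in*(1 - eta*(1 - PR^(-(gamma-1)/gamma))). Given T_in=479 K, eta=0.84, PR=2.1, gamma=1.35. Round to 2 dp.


T_out = T_in * (1 - eta * (1 - PR^(-(gamma-1)/gamma)))
Exponent = -(1.35-1)/1.35 = -0.25925926
PR^exp = 2.1^(-0.25925926) = 0.82501466
Factor = 1 - 0.84*(1 - 0.82501466) = 0.85301231
T_out = 479 * 0.85301231 = 408.59 K


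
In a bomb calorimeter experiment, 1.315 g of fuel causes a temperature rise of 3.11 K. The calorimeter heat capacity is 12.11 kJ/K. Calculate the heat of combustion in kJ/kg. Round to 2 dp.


Hc = C_cal * delta_T / m_fuel
Q_released = 12.11 * 3.11 = 37.6621 kJ
m_fuel = 1.315 g = 1.315/1000 kg = 0.001315 kg
Hc = 37.6621 / 0.001315 = 28640.38 kJ/kg


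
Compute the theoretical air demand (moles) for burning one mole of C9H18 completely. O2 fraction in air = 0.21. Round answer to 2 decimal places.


Balanced combustion: C9H18 + 13.5 O2 -> 9 CO2 + 9 H2O
O2 needed = C + H/4 = 9 + 18/4 = 13.50 moles
Air moles = O2 / 0.21 = 13.50 / 0.21 = 64.29 moles air


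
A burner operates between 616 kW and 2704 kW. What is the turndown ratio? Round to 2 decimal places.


TDR = Q_max / Q_min
TDR = 2704 / 616 = 4.39


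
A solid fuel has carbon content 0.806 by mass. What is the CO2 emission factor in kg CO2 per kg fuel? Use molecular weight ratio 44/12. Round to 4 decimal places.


EF = C_frac * (M_CO2 / M_C)
EF = 0.806 * (44/12)
EF = 0.806 * 3.666667 = 2.9553 kg_CO2/kg_fuel


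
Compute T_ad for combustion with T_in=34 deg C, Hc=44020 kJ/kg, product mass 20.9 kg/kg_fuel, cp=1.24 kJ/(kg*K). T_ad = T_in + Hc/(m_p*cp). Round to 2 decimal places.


T_ad = T_in + Hc / (m_p * cp)
Denominator = 20.9 * 1.24 = 25.9160
Temperature rise = 44020 / 25.9160 = 1698.56 K
T_ad = 34 + 1698.56 = 1732.56 deg C


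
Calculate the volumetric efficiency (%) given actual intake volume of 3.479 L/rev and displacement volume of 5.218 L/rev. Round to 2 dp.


eta_v = (V_actual / V_disp) * 100
Ratio = 3.479 / 5.218 = 0.6667
eta_v = 0.6667 * 100 = 66.67%


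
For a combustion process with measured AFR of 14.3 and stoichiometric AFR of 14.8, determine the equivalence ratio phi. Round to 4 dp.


phi = AFR_stoich / AFR_actual
phi = 14.8 / 14.3 = 1.0350


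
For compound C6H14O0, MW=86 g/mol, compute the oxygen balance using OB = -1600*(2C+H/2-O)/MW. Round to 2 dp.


OB = -1600 * (2C + H/2 - O) / MW
Inner = 2*6 + 14/2 - 0 = 19.00
OB = -1600 * 19.00 / 86 = -353.49%


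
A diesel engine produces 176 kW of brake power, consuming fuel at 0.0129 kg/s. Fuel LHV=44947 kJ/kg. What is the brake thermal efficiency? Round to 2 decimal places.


eta_BTE = (BP / (mf * LHV)) * 100
Denominator = 0.0129 * 44947 = 579.8163 kW
eta_BTE = (176 / 579.8163) * 100 = 30.35%


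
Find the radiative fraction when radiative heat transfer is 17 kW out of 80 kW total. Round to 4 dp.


f_rad = Q_rad / Q_total
f_rad = 17 / 80 = 0.2125


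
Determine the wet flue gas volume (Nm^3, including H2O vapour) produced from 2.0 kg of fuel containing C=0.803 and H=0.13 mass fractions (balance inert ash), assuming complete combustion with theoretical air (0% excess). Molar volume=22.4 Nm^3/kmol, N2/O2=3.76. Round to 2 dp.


Per kg fuel: CO2 = (C/12 kmol)*22.4 = (0.803/12)*22.4 = 1.49893 Nm^3
Per kg fuel: H2O = (H/2 kmol)*22.4 = (0.13/2)*22.4 = 1.45600 Nm^3
O2 needed per kg fuel = C/12 + H/4 = 0.803/12 + 0.13/4 = 0.09941667 kmol
Per kg fuel: N2 = O2*3.76*22.4 = 0.09941667*3.76*22.4 = 8.37327 Nm^3
Total per kg = 1.49893 + 1.45600 + 8.37327 = 11.32820 Nm^3
Total = 11.32820 * 2.0 = 22.66 Nm^3


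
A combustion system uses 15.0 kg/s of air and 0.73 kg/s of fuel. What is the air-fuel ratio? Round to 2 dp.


AFR = m_air / m_fuel
AFR = 15.0 / 0.73 = 20.55


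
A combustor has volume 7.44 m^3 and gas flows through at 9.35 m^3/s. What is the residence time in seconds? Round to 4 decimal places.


tau = V / Q_flow
tau = 7.44 / 9.35 = 0.7957 s


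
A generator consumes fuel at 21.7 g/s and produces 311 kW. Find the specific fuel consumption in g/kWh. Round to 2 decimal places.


SFC = (mf / BP) * 3600
Rate = 21.7 / 311 = 0.069775 g/(s*kW)
SFC = 0.069775 * 3600 = 251.19 g/kWh


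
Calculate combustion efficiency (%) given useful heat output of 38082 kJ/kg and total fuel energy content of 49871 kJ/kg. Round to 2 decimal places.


Efficiency = (Q_useful / Q_fuel) * 100
Efficiency = (38082 / 49871) * 100
Efficiency = 0.7636 * 100 = 76.36%


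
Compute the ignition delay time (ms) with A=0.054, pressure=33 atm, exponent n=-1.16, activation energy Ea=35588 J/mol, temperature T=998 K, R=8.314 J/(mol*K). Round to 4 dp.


tau = A * P^n * exp(Ea/(R*T))
P^n = 33^(-1.16) = 0.01731904
Ea/(R*T) = 35588/(8.314*998) = 4.289069
exp(Ea/(R*T)) = 72.898559
tau = 0.054 * 0.01731904 * 72.898559 = 0.0682 ms


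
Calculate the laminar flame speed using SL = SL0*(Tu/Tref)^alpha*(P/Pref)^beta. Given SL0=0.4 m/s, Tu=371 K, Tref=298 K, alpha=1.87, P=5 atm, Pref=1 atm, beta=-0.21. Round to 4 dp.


SL = SL0 * (Tu/Tref)^alpha * (P/Pref)^beta
T ratio = 371/298 = 1.24496644
(T ratio)^alpha = 1.24496644^1.87 = 1.506416
(P/Pref)^beta = 5^(-0.21) = 0.713208
SL = 0.4 * 1.506416 * 0.713208 = 0.4298 m/s


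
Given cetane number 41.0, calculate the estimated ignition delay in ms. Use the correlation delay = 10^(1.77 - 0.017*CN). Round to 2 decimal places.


delay = 10^(1.77 - 0.017*CN)
Exponent = 1.77 - 0.017*41.0 = 1.0730
delay = 10^1.0730 = 11.83 ms


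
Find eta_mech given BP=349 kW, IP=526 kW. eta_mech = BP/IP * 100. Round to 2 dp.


eta_mech = (BP / IP) * 100
Ratio = 349 / 526 = 0.6635
eta_mech = 0.6635 * 100 = 66.35%


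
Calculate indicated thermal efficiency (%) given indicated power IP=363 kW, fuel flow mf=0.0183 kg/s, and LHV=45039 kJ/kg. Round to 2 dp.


eta_ith = (IP / (mf * LHV)) * 100
Denominator = 0.0183 * 45039 = 824.2137 kW
eta_ith = (363 / 824.2137) * 100 = 44.04%


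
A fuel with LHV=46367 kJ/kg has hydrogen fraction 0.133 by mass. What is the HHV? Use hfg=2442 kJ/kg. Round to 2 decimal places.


HHV = LHV + hfg * 9 * H
Water addition = 2442 * 9 * 0.133 = 2923.074 kJ/kg
HHV = 46367 + 2923.074 = 49290.07 kJ/kg


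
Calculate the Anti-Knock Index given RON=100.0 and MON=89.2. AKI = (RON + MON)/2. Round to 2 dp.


AKI = (RON + MON) / 2
AKI = (100.0 + 89.2) / 2
AKI = 189.2 / 2 = 94.60


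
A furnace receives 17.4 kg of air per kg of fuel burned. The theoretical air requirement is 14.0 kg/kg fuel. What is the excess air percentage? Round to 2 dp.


Excess air = actual - stoichiometric = 17.4 - 14.0 = 3.40 kg/kg fuel
Excess air % = (excess / stoich) * 100 = (3.40 / 14.0) * 100 = 24.29%


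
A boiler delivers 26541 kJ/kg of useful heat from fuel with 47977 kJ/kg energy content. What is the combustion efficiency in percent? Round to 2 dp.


Efficiency = (Q_useful / Q_fuel) * 100
Efficiency = (26541 / 47977) * 100
Efficiency = 0.5532 * 100 = 55.32%


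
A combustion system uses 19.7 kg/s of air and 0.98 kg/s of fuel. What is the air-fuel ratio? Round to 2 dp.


AFR = m_air / m_fuel
AFR = 19.7 / 0.98 = 20.10


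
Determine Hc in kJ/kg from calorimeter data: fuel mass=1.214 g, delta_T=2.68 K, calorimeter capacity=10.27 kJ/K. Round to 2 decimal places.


Hc = C_cal * delta_T / m_fuel
Q_released = 10.27 * 2.68 = 27.5236 kJ
m_fuel = 1.214 g = 1.214/1000 kg = 0.001214 kg
Hc = 27.5236 / 0.001214 = 22671.83 kJ/kg


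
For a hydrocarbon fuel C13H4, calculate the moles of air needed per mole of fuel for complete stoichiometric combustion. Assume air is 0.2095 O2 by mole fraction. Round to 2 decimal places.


Balanced combustion: C13H4 + 14 O2 -> 13 CO2 + 2 H2O
O2 needed = C + H/4 = 13 + 4/4 = 14.00 moles
Air moles = O2 / 0.2095 = 14.00 / 0.2095 = 66.83 moles air


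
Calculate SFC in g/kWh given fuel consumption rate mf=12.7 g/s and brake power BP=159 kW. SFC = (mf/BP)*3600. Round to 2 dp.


SFC = (mf / BP) * 3600
Rate = 12.7 / 159 = 0.079874 g/(s*kW)
SFC = 0.079874 * 3600 = 287.55 g/kWh


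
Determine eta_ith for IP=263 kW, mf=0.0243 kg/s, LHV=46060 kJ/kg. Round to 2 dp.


eta_ith = (IP / (mf * LHV)) * 100
Denominator = 0.0243 * 46060 = 1119.2580 kW
eta_ith = (263 / 1119.2580) * 100 = 23.50%


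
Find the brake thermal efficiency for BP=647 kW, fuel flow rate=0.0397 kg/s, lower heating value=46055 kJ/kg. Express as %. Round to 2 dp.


eta_BTE = (BP / (mf * LHV)) * 100
Denominator = 0.0397 * 46055 = 1828.3835 kW
eta_BTE = (647 / 1828.3835) * 100 = 35.39%


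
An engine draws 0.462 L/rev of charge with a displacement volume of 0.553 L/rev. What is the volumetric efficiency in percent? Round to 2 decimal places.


eta_v = (V_actual / V_disp) * 100
Ratio = 0.462 / 0.553 = 0.8354
eta_v = 0.8354 * 100 = 83.54%


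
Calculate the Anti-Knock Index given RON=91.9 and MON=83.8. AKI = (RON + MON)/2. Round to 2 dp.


AKI = (RON + MON) / 2
AKI = (91.9 + 83.8) / 2
AKI = 175.7 / 2 = 87.85


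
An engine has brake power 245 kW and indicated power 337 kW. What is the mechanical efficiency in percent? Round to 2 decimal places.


eta_mech = (BP / IP) * 100
Ratio = 245 / 337 = 0.7270
eta_mech = 0.7270 * 100 = 72.70%


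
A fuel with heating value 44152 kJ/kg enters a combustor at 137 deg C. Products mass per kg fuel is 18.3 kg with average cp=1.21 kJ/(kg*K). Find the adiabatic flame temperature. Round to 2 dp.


T_ad = T_in + Hc / (m_p * cp)
Denominator = 18.3 * 1.21 = 22.1430
Temperature rise = 44152 / 22.1430 = 1993.95 K
T_ad = 137 + 1993.95 = 2130.95 deg C


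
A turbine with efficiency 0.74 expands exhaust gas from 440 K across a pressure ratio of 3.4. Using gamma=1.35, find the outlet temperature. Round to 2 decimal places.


T_out = T_in * (1 - eta * (1 - PR^(-(gamma-1)/gamma)))
Exponent = -(1.35-1)/1.35 = -0.25925926
PR^exp = 3.4^(-0.25925926) = 0.72813041
Factor = 1 - 0.74*(1 - 0.72813041) = 0.79881650
T_out = 440 * 0.79881650 = 351.48 K


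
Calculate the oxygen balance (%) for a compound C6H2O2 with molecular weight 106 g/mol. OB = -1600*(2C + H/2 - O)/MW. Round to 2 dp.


OB = -1600 * (2C + H/2 - O) / MW
Inner = 2*6 + 2/2 - 2 = 11.00
OB = -1600 * 11.00 / 106 = -166.04%


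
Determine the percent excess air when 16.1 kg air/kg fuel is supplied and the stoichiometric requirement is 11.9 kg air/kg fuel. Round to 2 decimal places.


Excess air = actual - stoichiometric = 16.1 - 11.9 = 4.20 kg/kg fuel
Excess air % = (excess / stoich) * 100 = (4.20 / 11.9) * 100 = 35.29%


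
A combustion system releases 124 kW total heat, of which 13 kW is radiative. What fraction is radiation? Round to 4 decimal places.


f_rad = Q_rad / Q_total
f_rad = 13 / 124 = 0.1048


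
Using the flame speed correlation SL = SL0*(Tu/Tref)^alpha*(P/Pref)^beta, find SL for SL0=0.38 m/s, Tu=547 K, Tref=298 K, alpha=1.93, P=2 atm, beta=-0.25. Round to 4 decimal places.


SL = SL0 * (Tu/Tref)^alpha * (P/Pref)^beta
T ratio = 547/298 = 1.83557047
(T ratio)^alpha = 1.83557047^1.93 = 3.229075
(P/Pref)^beta = 2^(-0.25) = 0.840896
SL = 0.38 * 3.229075 * 0.840896 = 1.0318 m/s


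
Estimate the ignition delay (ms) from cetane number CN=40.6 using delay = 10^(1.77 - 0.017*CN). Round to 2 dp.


delay = 10^(1.77 - 0.017*CN)
Exponent = 1.77 - 0.017*40.6 = 1.0798
delay = 10^1.0798 = 12.02 ms


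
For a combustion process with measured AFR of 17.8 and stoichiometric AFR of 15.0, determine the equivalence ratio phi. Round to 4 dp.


phi = AFR_stoich / AFR_actual
phi = 15.0 / 17.8 = 0.8427


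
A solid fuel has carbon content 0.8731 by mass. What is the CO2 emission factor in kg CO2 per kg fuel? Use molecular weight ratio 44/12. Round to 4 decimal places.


EF = C_frac * (M_CO2 / M_C)
EF = 0.8731 * (44/12)
EF = 0.8731 * 3.666667 = 3.2014 kg_CO2/kg_fuel


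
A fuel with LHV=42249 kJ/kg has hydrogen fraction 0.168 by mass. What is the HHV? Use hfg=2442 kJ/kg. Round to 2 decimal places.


HHV = LHV + hfg * 9 * H
Water addition = 2442 * 9 * 0.168 = 3692.304 kJ/kg
HHV = 42249 + 3692.304 = 45941.30 kJ/kg


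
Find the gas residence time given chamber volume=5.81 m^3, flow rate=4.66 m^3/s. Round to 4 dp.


tau = V / Q_flow
tau = 5.81 / 4.66 = 1.2468 s


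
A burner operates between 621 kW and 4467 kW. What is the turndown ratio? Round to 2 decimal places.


TDR = Q_max / Q_min
TDR = 4467 / 621 = 7.19


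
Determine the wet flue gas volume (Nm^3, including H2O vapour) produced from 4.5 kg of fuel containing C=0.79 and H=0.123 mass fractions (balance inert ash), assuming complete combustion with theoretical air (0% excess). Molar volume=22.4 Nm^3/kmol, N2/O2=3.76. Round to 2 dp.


Per kg fuel: CO2 = (C/12 kmol)*22.4 = (0.79/12)*22.4 = 1.47467 Nm^3
Per kg fuel: H2O = (H/2 kmol)*22.4 = (0.123/2)*22.4 = 1.37760 Nm^3
O2 needed per kg fuel = C/12 + H/4 = 0.79/12 + 0.123/4 = 0.09658333 kmol
Per kg fuel: N2 = O2*3.76*22.4 = 0.09658333*3.76*22.4 = 8.13463 Nm^3
Total per kg = 1.47467 + 1.37760 + 8.13463 = 10.98690 Nm^3
Total = 10.98690 * 4.5 = 49.44 Nm^3


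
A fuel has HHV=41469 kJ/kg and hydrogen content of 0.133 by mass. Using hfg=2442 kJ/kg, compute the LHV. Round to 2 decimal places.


LHV = HHV - hfg * 9 * H
Water correction = 2442 * 9 * 0.133 = 2923.074 kJ/kg
LHV = 41469 - 2923.074 = 38545.93 kJ/kg


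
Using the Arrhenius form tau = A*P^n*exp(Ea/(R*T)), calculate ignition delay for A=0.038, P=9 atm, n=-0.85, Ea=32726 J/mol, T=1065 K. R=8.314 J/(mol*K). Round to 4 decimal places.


tau = A * P^n * exp(Ea/(R*T))
P^n = 9^(-0.85) = 0.15448769
Ea/(R*T) = 32726/(8.314*1065) = 3.696011
exp(Ea/(R*T)) = 40.286296
tau = 0.038 * 0.15448769 * 40.286296 = 0.2365 ms


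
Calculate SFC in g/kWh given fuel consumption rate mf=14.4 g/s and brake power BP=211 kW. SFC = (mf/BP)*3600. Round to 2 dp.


SFC = (mf / BP) * 3600
Rate = 14.4 / 211 = 0.068246 g/(s*kW)
SFC = 0.068246 * 3600 = 245.69 g/kWh


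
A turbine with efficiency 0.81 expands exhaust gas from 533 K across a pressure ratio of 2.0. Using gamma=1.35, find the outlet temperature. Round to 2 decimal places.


T_out = T_in * (1 - eta * (1 - PR^(-(gamma-1)/gamma)))
Exponent = -(1.35-1)/1.35 = -0.25925926
PR^exp = 2.0^(-0.25925926) = 0.83551680
Factor = 1 - 0.81*(1 - 0.83551680) = 0.86676861
T_out = 533 * 0.86676861 = 461.99 K


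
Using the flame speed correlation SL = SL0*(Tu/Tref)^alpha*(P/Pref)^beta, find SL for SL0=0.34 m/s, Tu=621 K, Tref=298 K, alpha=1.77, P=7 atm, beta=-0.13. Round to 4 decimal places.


SL = SL0 * (Tu/Tref)^alpha * (P/Pref)^beta
T ratio = 621/298 = 2.08389262
(T ratio)^alpha = 2.08389262^1.77 = 3.667831
(P/Pref)^beta = 7^(-0.13) = 0.776492
SL = 0.34 * 3.667831 * 0.776492 = 0.9683 m/s


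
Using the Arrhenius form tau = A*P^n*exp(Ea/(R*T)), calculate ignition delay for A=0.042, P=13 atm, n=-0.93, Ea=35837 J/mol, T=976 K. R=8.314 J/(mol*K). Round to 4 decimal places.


tau = A * P^n * exp(Ea/(R*T))
P^n = 13^(-0.93) = 0.09205188
Ea/(R*T) = 35837/(8.314*976) = 4.416435
exp(Ea/(R*T)) = 82.800546
tau = 0.042 * 0.09205188 * 82.800546 = 0.3201 ms


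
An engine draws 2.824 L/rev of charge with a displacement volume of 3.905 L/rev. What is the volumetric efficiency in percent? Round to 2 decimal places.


eta_v = (V_actual / V_disp) * 100
Ratio = 2.824 / 3.905 = 0.7232
eta_v = 0.7232 * 100 = 72.32%


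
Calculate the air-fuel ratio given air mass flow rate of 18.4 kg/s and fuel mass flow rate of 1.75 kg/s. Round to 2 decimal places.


AFR = m_air / m_fuel
AFR = 18.4 / 1.75 = 10.51


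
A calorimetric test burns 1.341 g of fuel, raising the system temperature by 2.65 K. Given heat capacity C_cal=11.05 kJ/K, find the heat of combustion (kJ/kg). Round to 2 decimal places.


Hc = C_cal * delta_T / m_fuel
Q_released = 11.05 * 2.65 = 29.2825 kJ
m_fuel = 1.341 g = 1.341/1000 kg = 0.001341 kg
Hc = 29.2825 / 0.001341 = 21836.32 kJ/kg


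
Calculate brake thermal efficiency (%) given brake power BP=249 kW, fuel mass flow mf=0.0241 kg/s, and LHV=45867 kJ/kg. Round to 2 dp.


eta_BTE = (BP / (mf * LHV)) * 100
Denominator = 0.0241 * 45867 = 1105.3947 kW
eta_BTE = (249 / 1105.3947) * 100 = 22.53%


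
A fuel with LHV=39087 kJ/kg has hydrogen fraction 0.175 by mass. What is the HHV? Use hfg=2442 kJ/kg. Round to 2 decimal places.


HHV = LHV + hfg * 9 * H
Water addition = 2442 * 9 * 0.175 = 3846.150 kJ/kg
HHV = 39087 + 3846.150 = 42933.15 kJ/kg


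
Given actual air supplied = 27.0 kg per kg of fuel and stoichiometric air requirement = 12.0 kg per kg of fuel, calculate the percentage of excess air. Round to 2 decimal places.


Excess air = actual - stoichiometric = 27.0 - 12.0 = 15.00 kg/kg fuel
Excess air % = (excess / stoich) * 100 = (15.00 / 12.0) * 100 = 125.00%


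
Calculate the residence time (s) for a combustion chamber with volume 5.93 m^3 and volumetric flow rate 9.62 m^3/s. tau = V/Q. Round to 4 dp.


tau = V / Q_flow
tau = 5.93 / 9.62 = 0.6164 s


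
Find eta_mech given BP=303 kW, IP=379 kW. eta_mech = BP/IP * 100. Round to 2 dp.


eta_mech = (BP / IP) * 100
Ratio = 303 / 379 = 0.7995
eta_mech = 0.7995 * 100 = 79.95%


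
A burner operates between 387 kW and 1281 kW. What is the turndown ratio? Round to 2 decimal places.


TDR = Q_max / Q_min
TDR = 1281 / 387 = 3.31


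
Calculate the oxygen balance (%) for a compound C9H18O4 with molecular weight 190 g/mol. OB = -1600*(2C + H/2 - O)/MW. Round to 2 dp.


OB = -1600 * (2C + H/2 - O) / MW
Inner = 2*9 + 18/2 - 4 = 23.00
OB = -1600 * 23.00 / 190 = -193.68%


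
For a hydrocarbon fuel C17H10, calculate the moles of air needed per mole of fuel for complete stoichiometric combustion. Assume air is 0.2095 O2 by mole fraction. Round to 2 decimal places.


Balanced combustion: C17H10 + 19.5 O2 -> 17 CO2 + 5 H2O
O2 needed = C + H/4 = 17 + 10/4 = 19.50 moles
Air moles = O2 / 0.2095 = 19.50 / 0.2095 = 93.08 moles air


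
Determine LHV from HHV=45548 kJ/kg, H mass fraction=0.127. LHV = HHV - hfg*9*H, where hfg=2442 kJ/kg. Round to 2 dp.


LHV = HHV - hfg * 9 * H
Water correction = 2442 * 9 * 0.127 = 2791.206 kJ/kg
LHV = 45548 - 2791.206 = 42756.79 kJ/kg


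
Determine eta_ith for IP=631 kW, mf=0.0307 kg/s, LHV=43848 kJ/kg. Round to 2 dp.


eta_ith = (IP / (mf * LHV)) * 100
Denominator = 0.0307 * 43848 = 1346.1336 kW
eta_ith = (631 / 1346.1336) * 100 = 46.87%


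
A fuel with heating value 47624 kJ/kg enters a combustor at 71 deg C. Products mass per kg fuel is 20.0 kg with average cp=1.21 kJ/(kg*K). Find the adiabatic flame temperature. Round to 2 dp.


T_ad = T_in + Hc / (m_p * cp)
Denominator = 20.0 * 1.21 = 24.2000
Temperature rise = 47624 / 24.2000 = 1967.93 K
T_ad = 71 + 1967.93 = 2038.93 deg C


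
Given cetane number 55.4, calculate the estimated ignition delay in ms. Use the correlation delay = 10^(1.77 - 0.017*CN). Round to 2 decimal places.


delay = 10^(1.77 - 0.017*CN)
Exponent = 1.77 - 0.017*55.4 = 0.8282
delay = 10^0.8282 = 6.73 ms


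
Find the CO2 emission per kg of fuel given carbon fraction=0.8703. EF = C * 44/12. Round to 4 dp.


EF = C_frac * (M_CO2 / M_C)
EF = 0.8703 * (44/12)
EF = 0.8703 * 3.666667 = 3.1911 kg_CO2/kg_fuel


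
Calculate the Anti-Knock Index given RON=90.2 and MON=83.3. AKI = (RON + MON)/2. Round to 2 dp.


AKI = (RON + MON) / 2
AKI = (90.2 + 83.3) / 2
AKI = 173.5 / 2 = 86.75


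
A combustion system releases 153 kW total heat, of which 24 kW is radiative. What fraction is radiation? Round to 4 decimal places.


f_rad = Q_rad / Q_total
f_rad = 24 / 153 = 0.1569


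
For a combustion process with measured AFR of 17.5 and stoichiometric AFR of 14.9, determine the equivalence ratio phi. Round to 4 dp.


phi = AFR_stoich / AFR_actual
phi = 14.9 / 17.5 = 0.8514


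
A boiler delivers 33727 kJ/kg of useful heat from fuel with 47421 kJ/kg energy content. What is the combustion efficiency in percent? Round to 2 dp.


Efficiency = (Q_useful / Q_fuel) * 100
Efficiency = (33727 / 47421) * 100
Efficiency = 0.7112 * 100 = 71.12%


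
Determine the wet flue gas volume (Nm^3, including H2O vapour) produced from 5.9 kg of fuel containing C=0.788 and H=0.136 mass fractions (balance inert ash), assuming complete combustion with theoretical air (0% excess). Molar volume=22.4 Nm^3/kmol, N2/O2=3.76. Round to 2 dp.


Per kg fuel: CO2 = (C/12 kmol)*22.4 = (0.788/12)*22.4 = 1.47093 Nm^3
Per kg fuel: H2O = (H/2 kmol)*22.4 = (0.136/2)*22.4 = 1.52320 Nm^3
O2 needed per kg fuel = C/12 + H/4 = 0.788/12 + 0.136/4 = 0.09966667 kmol
Per kg fuel: N2 = O2*3.76*22.4 = 0.09966667*3.76*22.4 = 8.39433 Nm^3
Total per kg = 1.47093 + 1.52320 + 8.39433 = 11.38846 Nm^3
Total = 11.38846 * 5.9 = 67.19 Nm^3


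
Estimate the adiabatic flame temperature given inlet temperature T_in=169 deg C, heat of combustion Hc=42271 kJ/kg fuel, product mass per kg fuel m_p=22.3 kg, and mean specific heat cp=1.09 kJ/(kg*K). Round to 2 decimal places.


T_ad = T_in + Hc / (m_p * cp)
Denominator = 22.3 * 1.09 = 24.3070
Temperature rise = 42271 / 24.3070 = 1739.05 K
T_ad = 169 + 1739.05 = 1908.05 deg C


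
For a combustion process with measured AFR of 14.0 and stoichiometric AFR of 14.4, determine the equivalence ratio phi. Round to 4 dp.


phi = AFR_stoich / AFR_actual
phi = 14.4 / 14.0 = 1.0286


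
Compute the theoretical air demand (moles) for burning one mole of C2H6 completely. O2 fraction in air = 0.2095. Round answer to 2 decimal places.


Balanced combustion: C2H6 + 3.5 O2 -> 2 CO2 + 3 H2O
O2 needed = C + H/4 = 2 + 6/4 = 3.50 moles
Air moles = O2 / 0.2095 = 3.50 / 0.2095 = 16.71 moles air


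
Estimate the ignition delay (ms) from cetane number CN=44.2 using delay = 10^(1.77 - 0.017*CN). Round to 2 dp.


delay = 10^(1.77 - 0.017*CN)
Exponent = 1.77 - 0.017*44.2 = 1.0186
delay = 10^1.0186 = 10.44 ms


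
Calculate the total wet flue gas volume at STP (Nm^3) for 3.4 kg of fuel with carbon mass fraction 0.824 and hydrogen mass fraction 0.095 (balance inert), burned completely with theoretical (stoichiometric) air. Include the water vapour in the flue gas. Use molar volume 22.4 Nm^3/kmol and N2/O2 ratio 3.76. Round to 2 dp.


Per kg fuel: CO2 = (C/12 kmol)*22.4 = (0.824/12)*22.4 = 1.53813 Nm^3
Per kg fuel: H2O = (H/2 kmol)*22.4 = (0.095/2)*22.4 = 1.06400 Nm^3
O2 needed per kg fuel = C/12 + H/4 = 0.824/12 + 0.095/4 = 0.09241667 kmol
Per kg fuel: N2 = O2*3.76*22.4 = 0.09241667*3.76*22.4 = 7.78370 Nm^3
Total per kg = 1.53813 + 1.06400 + 7.78370 = 10.38583 Nm^3
Total = 10.38583 * 3.4 = 35.31 Nm^3


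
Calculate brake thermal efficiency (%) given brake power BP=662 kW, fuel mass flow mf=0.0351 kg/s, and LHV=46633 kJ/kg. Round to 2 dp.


eta_BTE = (BP / (mf * LHV)) * 100
Denominator = 0.0351 * 46633 = 1636.8183 kW
eta_BTE = (662 / 1636.8183) * 100 = 40.44%


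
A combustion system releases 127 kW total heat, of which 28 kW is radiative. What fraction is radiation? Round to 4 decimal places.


f_rad = Q_rad / Q_total
f_rad = 28 / 127 = 0.2205


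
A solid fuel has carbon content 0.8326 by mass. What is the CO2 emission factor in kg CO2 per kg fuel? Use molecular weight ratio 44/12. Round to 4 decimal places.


EF = C_frac * (M_CO2 / M_C)
EF = 0.8326 * (44/12)
EF = 0.8326 * 3.666667 = 3.0529 kg_CO2/kg_fuel


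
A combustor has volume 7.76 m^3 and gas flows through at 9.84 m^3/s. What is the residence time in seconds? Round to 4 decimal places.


tau = V / Q_flow
tau = 7.76 / 9.84 = 0.7886 s


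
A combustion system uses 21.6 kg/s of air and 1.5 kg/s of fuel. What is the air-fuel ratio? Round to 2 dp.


AFR = m_air / m_fuel
AFR = 21.6 / 1.5 = 14.40


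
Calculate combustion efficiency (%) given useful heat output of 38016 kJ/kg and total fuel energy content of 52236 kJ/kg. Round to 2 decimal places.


Efficiency = (Q_useful / Q_fuel) * 100
Efficiency = (38016 / 52236) * 100
Efficiency = 0.7278 * 100 = 72.78%


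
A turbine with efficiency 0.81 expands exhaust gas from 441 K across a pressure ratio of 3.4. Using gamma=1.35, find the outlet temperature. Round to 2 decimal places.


T_out = T_in * (1 - eta * (1 - PR^(-(gamma-1)/gamma)))
Exponent = -(1.35-1)/1.35 = -0.25925926
PR^exp = 3.4^(-0.25925926) = 0.72813041
Factor = 1 - 0.81*(1 - 0.72813041) = 0.77978563
T_out = 441 * 0.77978563 = 343.89 K


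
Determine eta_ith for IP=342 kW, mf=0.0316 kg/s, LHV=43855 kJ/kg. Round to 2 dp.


eta_ith = (IP / (mf * LHV)) * 100
Denominator = 0.0316 * 43855 = 1385.8180 kW
eta_ith = (342 / 1385.8180) * 100 = 24.68%


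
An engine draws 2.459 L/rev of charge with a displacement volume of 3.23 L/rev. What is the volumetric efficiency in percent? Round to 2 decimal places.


eta_v = (V_actual / V_disp) * 100
Ratio = 2.459 / 3.23 = 0.7613
eta_v = 0.7613 * 100 = 76.13%
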